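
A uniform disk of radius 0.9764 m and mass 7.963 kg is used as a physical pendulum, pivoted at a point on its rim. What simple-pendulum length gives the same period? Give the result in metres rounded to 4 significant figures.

1.465 m

The equivalent simple-pendulum length is L_eq = I/(md), where I is about the pivot and d = 0.97640 m.
I_cm = ½mR² = 3.7958 kg·m², so I = I_cm + md² = 3.7958 + 7.5916 = 11.387 kg·m².
L_eq = 11.387/(7.963 × 0.97640) = 1.465 m.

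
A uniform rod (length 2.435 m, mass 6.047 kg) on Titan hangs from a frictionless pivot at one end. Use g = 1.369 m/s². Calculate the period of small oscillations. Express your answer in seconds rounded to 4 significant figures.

For a physical pendulum T = 2π√(I/(mgd)), with d = 1.2175 m from pivot to centre of mass.
I_cm = mL²/12 = 6.047 × 2.435²/12 = 2.9878 kg·m²; I = I_cm + md² = 2.9878 + 6.047 × 1.2175² = 11.951 kg·m².
T = 2π√(11.951/(6.047 × 1.369 × 1.2175)) = 6.842 s.

6.842 s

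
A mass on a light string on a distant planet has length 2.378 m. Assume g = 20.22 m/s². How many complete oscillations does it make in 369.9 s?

171

T = 2π√(L/g) = 2π√(2.378/20.22) = 2.1547 s.
Number of complete oscillations = ⌊369.9/2.1547⌋ = ⌊171.67⌋ = 171.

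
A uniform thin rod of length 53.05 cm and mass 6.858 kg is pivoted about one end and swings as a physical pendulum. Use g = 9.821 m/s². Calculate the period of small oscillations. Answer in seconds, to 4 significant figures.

For a physical pendulum T = 2π√(I/(mgd)), with d = 0.26525 m from pivot to centre of mass.
I_cm = mL²/12 = 6.858 × 0.5305²/12 = 0.16084 kg·m²; I = I_cm + md² = 0.16084 + 6.858 × 0.26525² = 0.64335 kg·m².
T = 2π√(0.64335/(6.858 × 9.821 × 0.26525)) = 1.192 s.

1.192 s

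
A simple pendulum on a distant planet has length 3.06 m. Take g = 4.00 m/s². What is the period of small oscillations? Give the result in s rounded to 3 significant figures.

5.50 s

T = 2π√(L/g) = 2π√(3.06/4.00) = 2π × 0.8746 = 5.50 s.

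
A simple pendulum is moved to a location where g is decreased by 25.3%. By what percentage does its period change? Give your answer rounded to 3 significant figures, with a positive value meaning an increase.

T ∝ 1/√g, so T'/T = 1/√(0.7470) = 1.157.
Percentage change in T = (1.157 − 1) × 100% = 15.7%.

15.7%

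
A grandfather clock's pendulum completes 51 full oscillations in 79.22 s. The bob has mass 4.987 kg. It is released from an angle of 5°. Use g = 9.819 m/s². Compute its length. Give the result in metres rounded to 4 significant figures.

0.6001 m

T = 79.22/51 = 1.5533 s.
From T = 2π√(L/g), L = gT²/(4π²) = 9.819 × 1.5533²/(4π²) = 0.6001 m.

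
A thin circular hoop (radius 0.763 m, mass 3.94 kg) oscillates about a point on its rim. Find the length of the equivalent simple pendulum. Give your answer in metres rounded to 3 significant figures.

1.53 m

The equivalent simple-pendulum length is L_eq = I/(md), where I is about the pivot and d = 0.7630 m.
I_cm = mR² = 2.294 kg·m², so I = I_cm + md² = 2.294 + 2.294 = 4.587 kg·m².
L_eq = 4.587/(3.94 × 0.7630) = 1.53 m.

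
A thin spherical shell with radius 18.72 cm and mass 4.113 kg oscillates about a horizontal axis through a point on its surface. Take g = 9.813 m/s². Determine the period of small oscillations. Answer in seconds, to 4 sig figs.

I_cm = (2/3)mr² = 0.096090 kg·m². The pivot is at distance d = 0.1872 m from the centre of mass.
By the parallel-axis theorem, I = I_cm + md² = 0.096090 + 0.14414 = 0.24023 kg·m².
T = 2π√(I/(mgd)) = 2π√(0.24023/(4.113 × 9.813 × 0.1872)) = 1.120 s.

1.120 s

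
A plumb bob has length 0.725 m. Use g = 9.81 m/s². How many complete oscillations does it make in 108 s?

T = 2π√(L/g) = 2π√(0.725/9.81) = 1.708 s.
Number of complete oscillations = ⌊108/1.708⌋ = ⌊63.23⌋ = 63.

63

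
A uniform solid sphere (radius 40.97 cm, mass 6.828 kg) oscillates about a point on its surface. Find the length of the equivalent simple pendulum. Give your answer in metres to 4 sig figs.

0.5736 m

The equivalent simple-pendulum length is L_eq = I/(md), where I is about the pivot and d = 0.40970 m.
I_cm = (2/5)mR² = 0.45844 kg·m², so I = I_cm + md² = 0.45844 + 1.1461 = 1.6046 kg·m².
L_eq = 1.6046/(6.828 × 0.40970) = 0.5736 m.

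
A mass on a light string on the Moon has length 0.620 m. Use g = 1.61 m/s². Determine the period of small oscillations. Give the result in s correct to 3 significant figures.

T = 2π√(L/g) = 2π√(0.620/1.61) = 2π × 0.6206 = 3.90 s.

3.90 s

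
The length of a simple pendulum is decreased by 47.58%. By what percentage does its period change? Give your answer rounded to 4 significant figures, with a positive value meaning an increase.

T ∝ √L, so T'/T = √(0.52420) = 0.72402.
Percentage change in T = (0.72402 − 1) × 100% = -27.60%.

-27.60%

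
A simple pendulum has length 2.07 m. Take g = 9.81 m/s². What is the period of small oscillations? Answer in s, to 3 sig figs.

T = 2π√(L/g) = 2π√(2.07/9.81) = 2π × 0.4594 = 2.89 s.

2.89 s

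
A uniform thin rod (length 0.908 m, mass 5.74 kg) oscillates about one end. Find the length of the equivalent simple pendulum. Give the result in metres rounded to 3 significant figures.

0.605 m

The equivalent simple-pendulum length is L_eq = I/(md), where I is about the pivot and d = 0.4540 m.
I_cm = (1/12)mL² = 0.3944 kg·m², so I = I_cm + md² = 0.3944 + 1.183 = 1.577 kg·m².
L_eq = 1.577/(5.74 × 0.4540) = 0.605 m.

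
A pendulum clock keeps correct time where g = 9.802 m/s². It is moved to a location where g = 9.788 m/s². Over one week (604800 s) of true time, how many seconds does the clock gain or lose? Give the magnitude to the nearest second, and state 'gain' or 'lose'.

lose 432 s

The clock's period scales as T ∝ 1/√g, so T'/T = √(9.802/9.788) = 1.00071.
In 604800 s of true time the clock registers 604800/1.00071 = 604367.9 s, so it loses 432 s.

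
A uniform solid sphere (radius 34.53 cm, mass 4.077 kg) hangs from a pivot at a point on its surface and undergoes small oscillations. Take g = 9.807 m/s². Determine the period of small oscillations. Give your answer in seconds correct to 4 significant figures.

1.395 s

I_cm = (2/5)mr² = 0.19444 kg·m². The pivot is at distance d = 0.3453 m from the centre of mass.
By the parallel-axis theorem, I = I_cm + md² = 0.19444 + 0.48611 = 0.68055 kg·m².
T = 2π√(I/(mgd)) = 2π√(0.68055/(4.077 × 9.807 × 0.3453)) = 1.395 s.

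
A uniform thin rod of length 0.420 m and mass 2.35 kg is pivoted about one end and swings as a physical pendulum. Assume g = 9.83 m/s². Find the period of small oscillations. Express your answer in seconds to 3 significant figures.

For a physical pendulum T = 2π√(I/(mgd)), with d = 0.2100 m from pivot to centre of mass.
I_cm = mL²/12 = 2.35 × 0.420²/12 = 0.03454 kg·m²; I = I_cm + md² = 0.03454 + 2.35 × 0.2100² = 0.1382 kg·m².
T = 2π√(0.1382/(2.35 × 9.83 × 0.2100)) = 1.06 s.

1.06 s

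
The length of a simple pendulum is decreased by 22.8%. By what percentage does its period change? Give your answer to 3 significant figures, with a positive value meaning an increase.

-12.1%

T ∝ √L, so T'/T = √(0.7720) = 0.8786.
Percentage change in T = (0.8786 − 1) × 100% = -12.1%.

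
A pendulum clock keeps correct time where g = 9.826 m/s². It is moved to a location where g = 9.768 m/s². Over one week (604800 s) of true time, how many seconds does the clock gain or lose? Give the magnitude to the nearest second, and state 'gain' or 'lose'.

lose 1788 s

The clock's period scales as T ∝ 1/√g, so T'/T = √(9.826/9.768) = 1.00296.
In 604800 s of true time the clock registers 604800/1.00296 = 603012.4 s, so it loses 1788 s.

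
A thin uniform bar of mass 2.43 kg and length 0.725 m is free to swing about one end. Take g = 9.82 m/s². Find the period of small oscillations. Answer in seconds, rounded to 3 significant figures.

For a physical pendulum T = 2π√(I/(mgd)), with d = 0.3625 m from pivot to centre of mass.
I_cm = mL²/12 = 2.43 × 0.725²/12 = 0.1064 kg·m²; I = I_cm + md² = 0.1064 + 2.43 × 0.3625² = 0.4258 kg·m².
T = 2π√(0.4258/(2.43 × 9.82 × 0.3625)) = 1.39 s.

1.39 s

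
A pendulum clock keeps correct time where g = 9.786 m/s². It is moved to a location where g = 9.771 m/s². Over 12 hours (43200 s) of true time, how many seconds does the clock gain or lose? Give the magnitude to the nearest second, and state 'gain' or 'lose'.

The clock's period scales as T ∝ 1/√g, so T'/T = √(9.786/9.771) = 1.00077.
In 43200 s of true time the clock registers 43200/1.00077 = 43166.9 s, so it loses 33 s.

lose 33 s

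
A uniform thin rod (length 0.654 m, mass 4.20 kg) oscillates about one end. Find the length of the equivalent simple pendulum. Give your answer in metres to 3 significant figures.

The equivalent simple-pendulum length is L_eq = I/(md), where I is about the pivot and d = 0.3270 m.
I_cm = (1/12)mL² = 0.1497 kg·m², so I = I_cm + md² = 0.1497 + 0.4491 = 0.5988 kg·m².
L_eq = 0.5988/(4.20 × 0.3270) = 0.436 m.

0.436 m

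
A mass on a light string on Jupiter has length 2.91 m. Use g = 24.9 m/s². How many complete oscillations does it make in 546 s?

T = 2π√(L/g) = 2π√(2.91/24.9) = 2.148 s.
Number of complete oscillations = ⌊546/2.148⌋ = ⌊254.2⌋ = 254.

254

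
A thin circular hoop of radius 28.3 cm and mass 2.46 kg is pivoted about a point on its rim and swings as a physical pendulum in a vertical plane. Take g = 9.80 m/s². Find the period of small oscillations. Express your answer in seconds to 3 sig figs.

1.51 s

I_cm = mr² = 0.1970 kg·m². The pivot is at distance d = 0.283 m from the centre of mass.
By the parallel-axis theorem, I = I_cm + md² = 0.1970 + 0.1970 = 0.3940 kg·m².
T = 2π√(I/(mgd)) = 2π√(0.3940/(2.46 × 9.80 × 0.283)) = 1.51 s.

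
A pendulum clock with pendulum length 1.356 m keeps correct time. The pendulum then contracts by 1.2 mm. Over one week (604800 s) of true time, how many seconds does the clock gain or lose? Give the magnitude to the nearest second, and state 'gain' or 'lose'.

gain 268 s

T ∝ √L, so T'/T = √(1.35480/1.356) = 0.999557.
In 604800 s of true time the clock registers 604800/0.999557 = 605067.8 s, so it gains 268 s.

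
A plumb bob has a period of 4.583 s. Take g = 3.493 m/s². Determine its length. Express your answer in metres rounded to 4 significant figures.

From T = 2π√(L/g), L = gT²/(4π²) = 3.493 × 4.5830²/(4π²) = 1.858 m.

1.858 m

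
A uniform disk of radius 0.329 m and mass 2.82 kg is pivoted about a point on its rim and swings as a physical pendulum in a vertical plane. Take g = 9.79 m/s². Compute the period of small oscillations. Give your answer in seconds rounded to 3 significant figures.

I_cm = ½mr² = 0.1526 kg·m². The pivot is at distance d = 0.329 m from the centre of mass.
By the parallel-axis theorem, I = I_cm + md² = 0.1526 + 0.3052 = 0.4579 kg·m².
T = 2π√(I/(mgd)) = 2π√(0.4579/(2.82 × 9.79 × 0.329)) = 1.41 s.

1.41 s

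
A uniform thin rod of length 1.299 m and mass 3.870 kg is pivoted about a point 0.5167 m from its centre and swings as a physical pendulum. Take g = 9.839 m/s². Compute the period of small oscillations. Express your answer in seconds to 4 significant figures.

For a physical pendulum T = 2π√(I/(mgd)), with d = 0.51670 m from pivot to centre of mass.
I_cm = mL²/12 = 3.870 × 1.299²/12 = 0.54419 kg·m²; I = I_cm + md² = 0.54419 + 3.870 × 0.51670² = 1.5774 kg·m².
T = 2π√(1.5774/(3.870 × 9.839 × 0.51670)) = 1.779 s.

1.779 s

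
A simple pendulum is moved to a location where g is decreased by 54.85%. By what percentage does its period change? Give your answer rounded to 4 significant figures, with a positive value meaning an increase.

T ∝ 1/√g, so T'/T = 1/√(0.45150) = 1.4882.
Percentage change in T = (1.4882 − 1) × 100% = 48.82%.

48.82%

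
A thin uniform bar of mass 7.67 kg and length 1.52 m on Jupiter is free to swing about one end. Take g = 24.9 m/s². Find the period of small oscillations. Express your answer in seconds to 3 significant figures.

For a physical pendulum T = 2π√(I/(mgd)), with d = 0.7600 m from pivot to centre of mass.
I_cm = mL²/12 = 7.67 × 1.52²/12 = 1.477 kg·m²; I = I_cm + md² = 1.477 + 7.67 × 0.7600² = 5.907 kg·m².
T = 2π√(5.907/(7.67 × 24.9 × 0.7600)) = 1.27 s.

1.27 s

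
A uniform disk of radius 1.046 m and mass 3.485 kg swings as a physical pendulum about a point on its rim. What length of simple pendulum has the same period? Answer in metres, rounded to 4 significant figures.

The equivalent simple-pendulum length is L_eq = I/(md), where I is about the pivot and d = 1.0460 m.
I_cm = ½mR² = 1.9065 kg·m², so I = I_cm + md² = 1.9065 + 3.8130 = 5.7195 kg·m².
L_eq = 5.7195/(3.485 × 1.0460) = 1.569 m.

1.569 m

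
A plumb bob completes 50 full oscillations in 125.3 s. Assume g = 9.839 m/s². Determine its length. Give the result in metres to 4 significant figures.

T = 125.3/50 = 2.5060 s.
From T = 2π√(L/g), L = gT²/(4π²) = 9.839 × 2.5060²/(4π²) = 1.565 m.

1.565 m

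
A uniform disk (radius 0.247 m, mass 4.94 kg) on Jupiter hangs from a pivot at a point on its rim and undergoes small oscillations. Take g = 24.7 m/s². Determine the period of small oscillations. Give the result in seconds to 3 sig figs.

0.770 s

I_cm = ½mr² = 0.1507 kg·m². The pivot is at distance d = 0.247 m from the centre of mass.
By the parallel-axis theorem, I = I_cm + md² = 0.1507 + 0.3014 = 0.4521 kg·m².
T = 2π√(I/(mgd)) = 2π√(0.4521/(4.94 × 24.7 × 0.247)) = 0.770 s.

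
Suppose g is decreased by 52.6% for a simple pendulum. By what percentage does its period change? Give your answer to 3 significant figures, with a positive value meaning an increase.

T ∝ 1/√g, so T'/T = 1/√(0.4740) = 1.452.
Percentage change in T = (1.452 − 1) × 100% = 45.2%.

45.2%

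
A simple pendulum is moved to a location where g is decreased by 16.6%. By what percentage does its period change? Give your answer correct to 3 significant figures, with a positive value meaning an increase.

9.50%

T ∝ 1/√g, so T'/T = 1/√(0.8340) = 1.095.
Percentage change in T = (1.095 − 1) × 100% = 9.50%.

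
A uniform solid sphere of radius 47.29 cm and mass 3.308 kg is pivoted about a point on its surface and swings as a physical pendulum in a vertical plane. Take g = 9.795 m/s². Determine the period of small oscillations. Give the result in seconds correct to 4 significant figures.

1.634 s

I_cm = (2/5)mr² = 0.29591 kg·m². The pivot is at distance d = 0.4729 m from the centre of mass.
By the parallel-axis theorem, I = I_cm + md² = 0.29591 + 0.73978 = 1.0357 kg·m².
T = 2π√(I/(mgd)) = 2π√(1.0357/(3.308 × 9.795 × 0.4729)) = 1.634 s.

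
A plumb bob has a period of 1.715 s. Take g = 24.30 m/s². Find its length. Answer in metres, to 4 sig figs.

1.810 m

From T = 2π√(L/g), L = gT²/(4π²) = 24.30 × 1.7150²/(4π²) = 1.810 m.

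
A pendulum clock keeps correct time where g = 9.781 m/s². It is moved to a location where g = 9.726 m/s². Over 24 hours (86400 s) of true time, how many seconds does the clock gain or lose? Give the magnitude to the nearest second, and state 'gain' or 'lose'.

lose 243 s

The clock's period scales as T ∝ 1/√g, so T'/T = √(9.781/9.726) = 1.00282.
In 86400 s of true time the clock registers 86400/1.00282 = 86156.7 s, so it loses 243 s.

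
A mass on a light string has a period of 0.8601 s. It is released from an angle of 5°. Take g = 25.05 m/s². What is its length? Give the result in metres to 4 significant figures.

0.4694 m

From T = 2π√(L/g), L = gT²/(4π²) = 25.05 × 0.86010²/(4π²) = 0.4694 m.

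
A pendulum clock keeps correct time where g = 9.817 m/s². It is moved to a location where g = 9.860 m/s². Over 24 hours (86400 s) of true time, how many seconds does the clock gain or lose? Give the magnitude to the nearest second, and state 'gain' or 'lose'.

gain 189 s

The clock's period scales as T ∝ 1/√g, so T'/T = √(9.817/9.860) = 0.997817.
In 86400 s of true time the clock registers 86400/0.997817 = 86589.0 s, so it gains 189 s.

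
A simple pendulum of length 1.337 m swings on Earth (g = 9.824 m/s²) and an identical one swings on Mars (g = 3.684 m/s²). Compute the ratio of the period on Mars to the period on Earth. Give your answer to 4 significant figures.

T ∝ 1/√g, so T₂/T₁ = √(g₁/g₂) = √(9.824/3.684) = 1.633.

1.633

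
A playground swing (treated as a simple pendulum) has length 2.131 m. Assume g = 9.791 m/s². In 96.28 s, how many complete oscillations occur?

T = 2π√(L/g) = 2π√(2.131/9.791) = 2.9313 s.
Number of complete oscillations = ⌊96.28/2.9313⌋ = ⌊32.846⌋ = 32.

32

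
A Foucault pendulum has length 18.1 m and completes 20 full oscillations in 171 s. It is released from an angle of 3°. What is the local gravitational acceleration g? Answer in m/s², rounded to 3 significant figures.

9.77 m/s²

T = 171/20 = 8.550 s.
From T = 2π√(L/g), g = 4π²L/T² = 4π² × 18.1/8.550² = 9.77 m/s².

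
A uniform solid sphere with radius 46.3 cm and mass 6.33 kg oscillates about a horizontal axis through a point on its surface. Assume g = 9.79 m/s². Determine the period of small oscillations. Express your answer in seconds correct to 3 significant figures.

I_cm = (2/5)mr² = 0.5428 kg·m². The pivot is at distance d = 0.463 m from the centre of mass.
By the parallel-axis theorem, I = I_cm + md² = 0.5428 + 1.357 = 1.900 kg·m².
T = 2π√(I/(mgd)) = 2π√(1.900/(6.33 × 9.79 × 0.463)) = 1.62 s.

1.62 s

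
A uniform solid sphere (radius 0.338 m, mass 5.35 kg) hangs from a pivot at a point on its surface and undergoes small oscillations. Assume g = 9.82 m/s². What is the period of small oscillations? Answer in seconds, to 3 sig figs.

I_cm = (2/5)mr² = 0.2445 kg·m². The pivot is at distance d = 0.338 m from the centre of mass.
By the parallel-axis theorem, I = I_cm + md² = 0.2445 + 0.6112 = 0.8557 kg·m².
T = 2π√(I/(mgd)) = 2π√(0.8557/(5.35 × 9.82 × 0.338)) = 1.38 s.

1.38 s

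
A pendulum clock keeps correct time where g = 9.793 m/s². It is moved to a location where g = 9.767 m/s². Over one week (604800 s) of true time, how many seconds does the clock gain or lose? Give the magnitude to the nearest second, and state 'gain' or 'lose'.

The clock's period scales as T ∝ 1/√g, so T'/T = √(9.793/9.767) = 1.00133.
In 604800 s of true time the clock registers 604800/1.00133 = 603996.6 s, so it loses 803 s.

lose 803 s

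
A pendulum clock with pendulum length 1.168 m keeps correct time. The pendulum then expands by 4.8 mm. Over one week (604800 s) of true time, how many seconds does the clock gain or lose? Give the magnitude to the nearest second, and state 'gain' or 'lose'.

T ∝ √L, so T'/T = √(1.17280/1.168) = 1.00205.
In 604800 s of true time the clock registers 604800/1.00205 = 603561.1 s, so it loses 1239 s.

lose 1239 s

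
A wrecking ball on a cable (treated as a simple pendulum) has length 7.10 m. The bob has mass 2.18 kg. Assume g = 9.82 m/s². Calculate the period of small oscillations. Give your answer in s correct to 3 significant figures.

T = 2π√(L/g) = 2π√(7.10/9.82) = 2π × 0.8503 = 5.34 s.

5.34 s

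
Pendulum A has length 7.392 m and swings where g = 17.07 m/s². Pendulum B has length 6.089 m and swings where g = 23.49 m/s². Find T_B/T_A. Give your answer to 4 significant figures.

0.7737

T = 2π√(L/g), so T_B/T_A = √((L_B/g_B)/(L_A/g_A)) = √((6.089/23.49)/(7.392/17.07)) = 0.7737.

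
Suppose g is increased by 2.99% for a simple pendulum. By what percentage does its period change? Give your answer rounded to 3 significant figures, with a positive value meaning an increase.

-1.46%

T ∝ 1/√g, so T'/T = 1/√(1.030) = 0.9854.
Percentage change in T = (0.9854 − 1) × 100% = -1.46%.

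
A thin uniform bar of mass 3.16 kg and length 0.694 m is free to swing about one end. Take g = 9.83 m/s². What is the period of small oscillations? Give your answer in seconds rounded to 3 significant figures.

For a physical pendulum T = 2π√(I/(mgd)), with d = 0.3470 m from pivot to centre of mass.
I_cm = mL²/12 = 3.16 × 0.694²/12 = 0.1268 kg·m²; I = I_cm + md² = 0.1268 + 3.16 × 0.3470² = 0.5073 kg·m².
T = 2π√(0.5073/(3.16 × 9.83 × 0.3470)) = 1.36 s.

1.36 s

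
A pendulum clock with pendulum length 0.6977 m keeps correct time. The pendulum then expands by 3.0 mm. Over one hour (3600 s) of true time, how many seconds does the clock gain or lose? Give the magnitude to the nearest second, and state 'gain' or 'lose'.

lose 8 s

T ∝ √L, so T'/T = √(0.70070/0.6977) = 1.00215.
In 3600 s of true time the clock registers 3600/1.00215 = 3592.3 s, so it loses 8 s.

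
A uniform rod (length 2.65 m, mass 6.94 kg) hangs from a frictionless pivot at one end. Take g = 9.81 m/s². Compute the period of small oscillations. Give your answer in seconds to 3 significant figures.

For a physical pendulum T = 2π√(I/(mgd)), with d = 1.325 m from pivot to centre of mass.
I_cm = mL²/12 = 6.94 × 2.65²/12 = 4.061 kg·m²; I = I_cm + md² = 4.061 + 6.94 × 1.325² = 16.25 kg·m².
T = 2π√(16.25/(6.94 × 9.81 × 1.325)) = 2.67 s.

2.67 s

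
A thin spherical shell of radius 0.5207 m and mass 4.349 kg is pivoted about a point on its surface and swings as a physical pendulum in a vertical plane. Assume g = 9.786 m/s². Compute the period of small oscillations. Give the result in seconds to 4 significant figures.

1.871 s

I_cm = (2/3)mr² = 0.78609 kg·m². The pivot is at distance d = 0.5207 m from the centre of mass.
By the parallel-axis theorem, I = I_cm + md² = 0.78609 + 1.1791 = 1.9652 kg·m².
T = 2π√(I/(mgd)) = 2π√(1.9652/(4.349 × 9.786 × 0.5207)) = 1.871 s.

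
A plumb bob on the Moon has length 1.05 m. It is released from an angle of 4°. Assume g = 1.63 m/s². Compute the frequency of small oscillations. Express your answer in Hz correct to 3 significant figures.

0.198 Hz

T = 2π√(L/g) = 2π√(1.05/1.63) = 5.043 s, so f = 1/T = 0.198 Hz.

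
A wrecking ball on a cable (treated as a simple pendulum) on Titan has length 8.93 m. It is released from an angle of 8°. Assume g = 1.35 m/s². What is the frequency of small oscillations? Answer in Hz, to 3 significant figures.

0.0619 Hz

T = 2π√(L/g) = 2π√(8.93/1.35) = 16.16 s, so f = 1/T = 0.0619 Hz.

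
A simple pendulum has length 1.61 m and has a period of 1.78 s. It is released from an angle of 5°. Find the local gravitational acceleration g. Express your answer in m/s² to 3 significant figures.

20.1 m/s²

From T = 2π√(L/g), g = 4π²L/T² = 4π² × 1.61/1.780² = 20.1 m/s².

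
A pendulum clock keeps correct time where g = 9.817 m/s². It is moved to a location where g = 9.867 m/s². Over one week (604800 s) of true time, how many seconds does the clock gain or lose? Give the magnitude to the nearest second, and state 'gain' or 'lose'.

The clock's period scales as T ∝ 1/√g, so T'/T = √(9.817/9.867) = 0.997463.
In 604800 s of true time the clock registers 604800/0.997463 = 606338.2 s, so it gains 1538 s.

gain 1538 s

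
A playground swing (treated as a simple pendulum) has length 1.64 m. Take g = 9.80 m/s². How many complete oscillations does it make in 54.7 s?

21

T = 2π√(L/g) = 2π√(1.64/9.80) = 2.570 s.
Number of complete oscillations = ⌊54.7/2.570⌋ = ⌊21.28⌋ = 21.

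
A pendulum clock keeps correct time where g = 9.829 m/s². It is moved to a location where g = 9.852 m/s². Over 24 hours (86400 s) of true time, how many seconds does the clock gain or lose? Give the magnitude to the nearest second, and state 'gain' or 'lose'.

gain 101 s

The clock's period scales as T ∝ 1/√g, so T'/T = √(9.829/9.852) = 0.998832.
In 86400 s of true time the clock registers 86400/0.998832 = 86501.0 s, so it gains 101 s.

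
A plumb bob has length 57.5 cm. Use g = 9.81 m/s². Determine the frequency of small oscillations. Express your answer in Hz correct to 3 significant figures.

T = 2π√(L/g) = 2π√(0.575/9.81) = 1.521 s, so f = 1/T = 0.657 Hz.

0.657 Hz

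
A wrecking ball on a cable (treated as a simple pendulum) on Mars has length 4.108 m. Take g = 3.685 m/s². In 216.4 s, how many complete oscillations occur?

T = 2π√(L/g) = 2π√(4.108/3.685) = 6.6340 s.
Number of complete oscillations = ⌊216.4/6.6340⌋ = ⌊32.620⌋ = 32.

32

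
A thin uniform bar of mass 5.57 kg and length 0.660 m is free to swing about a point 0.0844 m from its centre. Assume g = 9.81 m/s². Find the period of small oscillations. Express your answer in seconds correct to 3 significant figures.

1.44 s

For a physical pendulum T = 2π√(I/(mgd)), with d = 0.08440 m from pivot to centre of mass.
I_cm = mL²/12 = 5.57 × 0.660²/12 = 0.2022 kg·m²; I = I_cm + md² = 0.2022 + 5.57 × 0.08440² = 0.2419 kg·m².
T = 2π√(0.2419/(5.57 × 9.81 × 0.08440)) = 1.44 s.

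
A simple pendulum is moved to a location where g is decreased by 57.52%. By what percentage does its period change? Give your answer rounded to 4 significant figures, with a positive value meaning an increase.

53.43%

T ∝ 1/√g, so T'/T = 1/√(0.42480) = 1.5343.
Percentage change in T = (1.5343 − 1) × 100% = 53.43%.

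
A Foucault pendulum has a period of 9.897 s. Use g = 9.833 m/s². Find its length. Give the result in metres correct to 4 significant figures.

24.40 m

From T = 2π√(L/g), L = gT²/(4π²) = 9.833 × 9.8970²/(4π²) = 24.40 m.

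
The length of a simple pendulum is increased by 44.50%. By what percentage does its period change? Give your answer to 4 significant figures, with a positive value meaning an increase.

T ∝ √L, so T'/T = √(1.4450) = 1.2021.
Percentage change in T = (1.2021 − 1) × 100% = 20.21%.

20.21%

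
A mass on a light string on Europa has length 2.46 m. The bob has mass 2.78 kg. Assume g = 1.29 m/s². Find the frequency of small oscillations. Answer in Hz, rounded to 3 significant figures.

T = 2π√(L/g) = 2π√(2.46/1.29) = 8.677 s, so f = 1/T = 0.115 Hz.

0.115 Hz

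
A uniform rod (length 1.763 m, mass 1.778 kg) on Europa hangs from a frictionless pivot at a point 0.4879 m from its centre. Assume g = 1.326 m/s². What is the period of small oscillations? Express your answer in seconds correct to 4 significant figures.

For a physical pendulum T = 2π√(I/(mgd)), with d = 0.48790 m from pivot to centre of mass.
I_cm = mL²/12 = 1.778 × 1.763²/12 = 0.46053 kg·m²; I = I_cm + md² = 0.46053 + 1.778 × 0.48790² = 0.88377 kg·m².
T = 2π√(0.88377/(1.778 × 1.326 × 0.48790)) = 5.507 s.

5.507 s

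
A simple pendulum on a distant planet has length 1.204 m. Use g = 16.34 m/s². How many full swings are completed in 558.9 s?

327

T = 2π√(L/g) = 2π√(1.204/16.34) = 1.7056 s.
Number of complete oscillations = ⌊558.9/1.7056⌋ = ⌊327.69⌋ = 327.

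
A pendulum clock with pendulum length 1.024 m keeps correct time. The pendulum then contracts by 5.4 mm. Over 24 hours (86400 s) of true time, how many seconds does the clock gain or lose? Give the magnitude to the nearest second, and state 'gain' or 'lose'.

gain 229 s

T ∝ √L, so T'/T = √(1.01860/1.024) = 0.997360.
In 86400 s of true time the clock registers 86400/0.997360 = 86628.7 s, so it gains 229 s.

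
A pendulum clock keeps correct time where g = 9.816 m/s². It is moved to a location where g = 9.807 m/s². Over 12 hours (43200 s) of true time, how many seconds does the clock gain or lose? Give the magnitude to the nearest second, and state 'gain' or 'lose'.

lose 20 s

The clock's period scales as T ∝ 1/√g, so T'/T = √(9.816/9.807) = 1.00046.
In 43200 s of true time the clock registers 43200/1.00046 = 43180.2 s, so it loses 20 s.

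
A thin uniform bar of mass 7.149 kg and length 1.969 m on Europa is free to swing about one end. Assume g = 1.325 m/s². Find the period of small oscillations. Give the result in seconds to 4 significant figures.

For a physical pendulum T = 2π√(I/(mgd)), with d = 0.98450 m from pivot to centre of mass.
I_cm = mL²/12 = 7.149 × 1.969²/12 = 2.3097 kg·m²; I = I_cm + md² = 2.3097 + 7.149 × 0.98450² = 9.2388 kg·m².
T = 2π√(9.2388/(7.149 × 1.325 × 0.98450)) = 6.254 s.

6.254 s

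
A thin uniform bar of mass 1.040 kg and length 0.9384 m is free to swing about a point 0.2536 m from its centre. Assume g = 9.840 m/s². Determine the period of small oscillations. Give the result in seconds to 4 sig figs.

1.476 s

For a physical pendulum T = 2π√(I/(mgd)), with d = 0.25360 m from pivot to centre of mass.
I_cm = mL²/12 = 1.040 × 0.9384²/12 = 0.076318 kg·m²; I = I_cm + md² = 0.076318 + 1.040 × 0.25360² = 0.14320 kg·m².
T = 2π√(0.14320/(1.040 × 9.840 × 0.25360)) = 1.476 s.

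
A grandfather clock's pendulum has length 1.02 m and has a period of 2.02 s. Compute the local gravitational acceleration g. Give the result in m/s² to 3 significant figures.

9.87 m/s²

From T = 2π√(L/g), g = 4π²L/T² = 4π² × 1.02/2.020² = 9.87 m/s².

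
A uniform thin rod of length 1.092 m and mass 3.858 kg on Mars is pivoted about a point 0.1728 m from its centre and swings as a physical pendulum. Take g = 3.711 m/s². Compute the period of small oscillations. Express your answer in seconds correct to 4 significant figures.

2.821 s

For a physical pendulum T = 2π√(I/(mgd)), with d = 0.17280 m from pivot to centre of mass.
I_cm = mL²/12 = 3.858 × 1.092²/12 = 0.38338 kg·m²; I = I_cm + md² = 0.38338 + 3.858 × 0.17280² = 0.49858 kg·m².
T = 2π√(0.49858/(3.858 × 3.711 × 0.17280)) = 2.821 s.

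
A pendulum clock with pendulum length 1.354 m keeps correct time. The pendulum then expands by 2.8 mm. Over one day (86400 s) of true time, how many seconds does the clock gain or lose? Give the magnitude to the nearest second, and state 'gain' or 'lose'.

lose 89 s

T ∝ √L, so T'/T = √(1.35680/1.354) = 1.00103.
In 86400 s of true time the clock registers 86400/1.00103 = 86310.8 s, so it loses 89 s.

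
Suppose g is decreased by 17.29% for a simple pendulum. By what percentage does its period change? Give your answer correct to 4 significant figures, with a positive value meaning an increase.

T ∝ 1/√g, so T'/T = 1/√(0.82710) = 1.0996.
Percentage change in T = (1.0996 − 1) × 100% = 9.957%.

9.957%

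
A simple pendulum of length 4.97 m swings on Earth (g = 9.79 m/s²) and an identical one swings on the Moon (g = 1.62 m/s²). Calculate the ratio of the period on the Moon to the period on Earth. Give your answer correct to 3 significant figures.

T ∝ 1/√g, so T₂/T₁ = √(g₁/g₂) = √(9.79/1.62) = 2.46.

2.46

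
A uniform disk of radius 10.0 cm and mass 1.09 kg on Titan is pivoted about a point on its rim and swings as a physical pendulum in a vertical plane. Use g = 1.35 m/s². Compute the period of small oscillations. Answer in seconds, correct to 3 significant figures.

2.09 s

I_cm = ½mr² = 0.005450 kg·m². The pivot is at distance d = 0.100 m from the centre of mass.
By the parallel-axis theorem, I = I_cm + md² = 0.005450 + 0.01090 = 0.01635 kg·m².
T = 2π√(I/(mgd)) = 2π√(0.01635/(1.09 × 1.35 × 0.100)) = 2.09 s.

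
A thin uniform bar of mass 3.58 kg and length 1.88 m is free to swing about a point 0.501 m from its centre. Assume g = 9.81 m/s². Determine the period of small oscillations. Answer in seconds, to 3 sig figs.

For a physical pendulum T = 2π√(I/(mgd)), with d = 0.5010 m from pivot to centre of mass.
I_cm = mL²/12 = 3.58 × 1.88²/12 = 1.054 kg·m²; I = I_cm + md² = 1.054 + 3.58 × 0.5010² = 1.953 kg·m².
T = 2π√(1.953/(3.58 × 9.81 × 0.5010)) = 2.09 s.

2.09 s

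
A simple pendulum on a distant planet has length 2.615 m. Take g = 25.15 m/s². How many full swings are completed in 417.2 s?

T = 2π√(L/g) = 2π√(2.615/25.15) = 2.0260 s.
Number of complete oscillations = ⌊417.2/2.0260⌋ = ⌊205.92⌋ = 205.

205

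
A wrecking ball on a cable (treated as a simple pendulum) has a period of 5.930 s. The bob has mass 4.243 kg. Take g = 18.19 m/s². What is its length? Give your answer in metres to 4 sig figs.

16.20 m

From T = 2π√(L/g), L = gT²/(4π²) = 18.19 × 5.9300²/(4π²) = 16.20 m.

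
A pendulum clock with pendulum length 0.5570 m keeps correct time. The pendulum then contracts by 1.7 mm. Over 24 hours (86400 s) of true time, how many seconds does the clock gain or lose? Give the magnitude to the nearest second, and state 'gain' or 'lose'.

T ∝ √L, so T'/T = √(0.55530/0.5570) = 0.998473.
In 86400 s of true time the clock registers 86400/0.998473 = 86532.2 s, so it gains 132 s.

gain 132 s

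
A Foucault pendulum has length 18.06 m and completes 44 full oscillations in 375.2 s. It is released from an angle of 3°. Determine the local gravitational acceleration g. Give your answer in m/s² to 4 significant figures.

9.805 m/s²

T = 375.2/44 = 8.5273 s.
From T = 2π√(L/g), g = 4π²L/T² = 4π² × 18.06/8.5273² = 9.805 m/s².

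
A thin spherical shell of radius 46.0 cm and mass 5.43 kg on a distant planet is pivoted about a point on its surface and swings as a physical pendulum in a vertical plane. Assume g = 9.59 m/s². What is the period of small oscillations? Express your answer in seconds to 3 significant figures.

1.78 s

I_cm = (2/3)mr² = 0.7660 kg·m². The pivot is at distance d = 0.460 m from the centre of mass.
By the parallel-axis theorem, I = I_cm + md² = 0.7660 + 1.149 = 1.915 kg·m².
T = 2π√(I/(mgd)) = 2π√(1.915/(5.43 × 9.59 × 0.460)) = 1.78 s.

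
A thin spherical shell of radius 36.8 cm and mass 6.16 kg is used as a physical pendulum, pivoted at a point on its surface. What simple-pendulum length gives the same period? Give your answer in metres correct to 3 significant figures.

0.613 m

The equivalent simple-pendulum length is L_eq = I/(md), where I is about the pivot and d = 0.3680 m.
I_cm = (2/3)mR² = 0.5561 kg·m², so I = I_cm + md² = 0.5561 + 0.8342 = 1.390 kg·m².
L_eq = 1.390/(6.16 × 0.3680) = 0.613 m.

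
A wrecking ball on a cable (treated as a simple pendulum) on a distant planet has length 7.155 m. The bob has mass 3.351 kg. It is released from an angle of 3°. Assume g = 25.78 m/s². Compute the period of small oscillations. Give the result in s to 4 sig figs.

T = 2π√(L/g) = 2π√(7.155/25.78) = 2π × 0.52682 = 3.310 s.

3.310 s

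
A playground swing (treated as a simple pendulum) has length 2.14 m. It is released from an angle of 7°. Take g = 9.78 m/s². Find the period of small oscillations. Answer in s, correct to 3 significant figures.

T = 2π√(L/g) = 2π√(2.14/9.78) = 2π × 0.4678 = 2.94 s.

2.94 s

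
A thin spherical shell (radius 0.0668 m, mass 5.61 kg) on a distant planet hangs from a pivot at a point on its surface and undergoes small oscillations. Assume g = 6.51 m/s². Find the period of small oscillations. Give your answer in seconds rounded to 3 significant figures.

0.822 s

I_cm = (2/3)mr² = 0.01669 kg·m². The pivot is at distance d = 0.0668 m from the centre of mass.
By the parallel-axis theorem, I = I_cm + md² = 0.01669 + 0.02503 = 0.04172 kg·m².
T = 2π√(I/(mgd)) = 2π√(0.04172/(5.61 × 6.51 × 0.0668)) = 0.822 s.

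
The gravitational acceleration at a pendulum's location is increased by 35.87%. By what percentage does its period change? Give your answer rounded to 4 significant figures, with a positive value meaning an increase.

-14.21%

T ∝ 1/√g, so T'/T = 1/√(1.3587) = 0.85790.
Percentage change in T = (0.85790 − 1) × 100% = -14.21%.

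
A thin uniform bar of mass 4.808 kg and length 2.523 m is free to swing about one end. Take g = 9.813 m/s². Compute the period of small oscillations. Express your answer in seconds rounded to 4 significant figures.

2.601 s

For a physical pendulum T = 2π√(I/(mgd)), with d = 1.2615 m from pivot to centre of mass.
I_cm = mL²/12 = 4.808 × 2.523²/12 = 2.5505 kg·m²; I = I_cm + md² = 2.5505 + 4.808 × 1.2615² = 10.202 kg·m².
T = 2π√(10.202/(4.808 × 9.813 × 1.2615)) = 2.601 s.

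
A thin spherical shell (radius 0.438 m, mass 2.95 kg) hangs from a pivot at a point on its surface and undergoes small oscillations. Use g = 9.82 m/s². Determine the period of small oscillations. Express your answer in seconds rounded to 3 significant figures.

I_cm = (2/3)mr² = 0.3773 kg·m². The pivot is at distance d = 0.438 m from the centre of mass.
By the parallel-axis theorem, I = I_cm + md² = 0.3773 + 0.5659 = 0.9432 kg·m².
T = 2π√(I/(mgd)) = 2π√(0.9432/(2.95 × 9.82 × 0.438)) = 1.71 s.

1.71 s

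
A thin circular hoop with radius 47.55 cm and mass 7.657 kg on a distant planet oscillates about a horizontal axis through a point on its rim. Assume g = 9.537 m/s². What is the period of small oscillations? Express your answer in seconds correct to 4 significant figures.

1.984 s

I_cm = mr² = 1.7312 kg·m². The pivot is at distance d = 0.4755 m from the centre of mass.
By the parallel-axis theorem, I = I_cm + md² = 1.7312 + 1.7312 = 3.4625 kg·m².
T = 2π√(I/(mgd)) = 2π√(3.4625/(7.657 × 9.537 × 0.4755)) = 1.984 s.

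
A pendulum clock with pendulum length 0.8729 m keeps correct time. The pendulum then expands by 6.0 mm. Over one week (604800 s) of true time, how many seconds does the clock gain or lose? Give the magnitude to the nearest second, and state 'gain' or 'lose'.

lose 2068 s

T ∝ √L, so T'/T = √(0.87890/0.8729) = 1.00343.
In 604800 s of true time the clock registers 604800/1.00343 = 602732.1 s, so it loses 2068 s.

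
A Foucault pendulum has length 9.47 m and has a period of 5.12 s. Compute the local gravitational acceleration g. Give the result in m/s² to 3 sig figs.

14.3 m/s²

From T = 2π√(L/g), g = 4π²L/T² = 4π² × 9.47/5.120² = 14.3 m/s².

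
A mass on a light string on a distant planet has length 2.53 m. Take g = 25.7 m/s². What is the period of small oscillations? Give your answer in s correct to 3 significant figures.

T = 2π√(L/g) = 2π√(2.53/25.7) = 2π × 0.3138 = 1.97 s.

1.97 s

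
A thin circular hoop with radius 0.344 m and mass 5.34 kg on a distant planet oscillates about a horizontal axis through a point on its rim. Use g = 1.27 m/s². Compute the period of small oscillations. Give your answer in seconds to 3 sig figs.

4.62 s

I_cm = mr² = 0.6319 kg·m². The pivot is at distance d = 0.344 m from the centre of mass.
By the parallel-axis theorem, I = I_cm + md² = 0.6319 + 0.6319 = 1.264 kg·m².
T = 2π√(I/(mgd)) = 2π√(1.264/(5.34 × 1.27 × 0.344)) = 4.62 s.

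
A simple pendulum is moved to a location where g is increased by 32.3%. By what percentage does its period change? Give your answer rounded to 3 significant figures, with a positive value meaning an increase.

-13.1%

T ∝ 1/√g, so T'/T = 1/√(1.323) = 0.8694.
Percentage change in T = (0.8694 − 1) × 100% = -13.1%.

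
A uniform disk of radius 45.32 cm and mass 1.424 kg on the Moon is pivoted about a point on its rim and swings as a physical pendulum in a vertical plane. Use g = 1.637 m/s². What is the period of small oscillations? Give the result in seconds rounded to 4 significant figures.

4.049 s

I_cm = ½mr² = 0.14624 kg·m². The pivot is at distance d = 0.4532 m from the centre of mass.
By the parallel-axis theorem, I = I_cm + md² = 0.14624 + 0.29248 = 0.43871 kg·m².
T = 2π√(I/(mgd)) = 2π√(0.43871/(1.424 × 1.637 × 0.4532)) = 4.049 s.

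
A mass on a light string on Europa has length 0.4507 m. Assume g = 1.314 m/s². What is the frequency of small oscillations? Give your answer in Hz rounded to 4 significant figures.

T = 2π√(L/g) = 2π√(0.4507/1.314) = 3.6798 s, so f = 1/T = 0.2718 Hz.

0.2718 Hz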